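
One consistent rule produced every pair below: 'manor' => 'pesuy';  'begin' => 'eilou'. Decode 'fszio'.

couch

In manor: m→p is +3, a→e is +4, n→s is +5, o→u is +6 — the shift increases by 1 each position. Each letter shifts forward by (position + 3), i.e. 3, 4, 5, … — the shift grows by one for each successive letter.
Reversing it on fszio: f−3=c, s−4=o, z−5=u, i−6=c, o−7=h.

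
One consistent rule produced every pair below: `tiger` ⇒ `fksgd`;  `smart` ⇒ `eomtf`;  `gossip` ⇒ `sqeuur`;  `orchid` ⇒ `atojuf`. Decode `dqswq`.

rogue

Shifts by position in tiger: pos 0: t→f (+12), pos 1: i→k (+2), pos 2: g→s (+12), pos 3: e→g (+2) — repeating every 2. A repeating key of period 2 is used — shifts +12, +2 over and over.
Decoding dqswq: d−12=r, q−2=o, s−12=g, w−2=u, q−12=e.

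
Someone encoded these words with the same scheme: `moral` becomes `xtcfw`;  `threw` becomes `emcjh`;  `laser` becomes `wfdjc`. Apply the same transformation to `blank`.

The shifts repeat in a cycle of length 2: positions 0,1,… shift by +11, +5, then the pattern repeats.
On blank: b+11=m, l+5=q, a+11=l, n+5=s, k+11=v.

mqlsv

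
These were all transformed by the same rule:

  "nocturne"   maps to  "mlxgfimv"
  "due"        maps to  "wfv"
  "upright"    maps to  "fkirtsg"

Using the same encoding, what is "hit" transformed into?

srg

Each pair mirrors across the alphabet (n↔m, o↔l, c↔x): positions sum to 25. Each letter is replaced by its mirror in the alphabet: a↔z, b↔y, c↔x, and so on (the Atbash cipher).
For hit: h↔s, i↔r, t↔g.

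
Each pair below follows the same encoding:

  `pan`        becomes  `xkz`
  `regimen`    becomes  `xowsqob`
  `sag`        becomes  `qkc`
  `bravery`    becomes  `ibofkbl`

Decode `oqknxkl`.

bandage

The output letters match the input read backwards, each shifted +10: pan reversed is nap. Read the word backwards and shift each letter +10.
Undoing it on oqknxkl: shift back: o−10=e, q−10=g, k−10=a, n−10=d, x−10=n, k−10=a, l−10=b → egadnab; then reverse → bandage.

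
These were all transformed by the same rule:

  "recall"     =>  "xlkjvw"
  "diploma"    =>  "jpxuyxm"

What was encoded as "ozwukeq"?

isolate

In recall: r→x is +6, e→l is +7, c→k is +8, a→j is +9 — the shift increases by 1 each position. The shift increases by 1 at each position, starting from +6: 6, 7, 8, ….
Reversing it on ozwukeq: o−6=i, z−7=s, w−8=o, u−9=l, k−10=a, e−11=t, q−12=e.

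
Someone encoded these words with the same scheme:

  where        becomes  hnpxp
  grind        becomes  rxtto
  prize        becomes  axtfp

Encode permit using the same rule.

akcstz

The shifts repeat in a cycle of length 2: positions 0,1,… shift by +11, +6, then the pattern repeats.
For permit: p+11=a, e+6=k, r+11=c, m+6=s, i+11=t, t+6=z.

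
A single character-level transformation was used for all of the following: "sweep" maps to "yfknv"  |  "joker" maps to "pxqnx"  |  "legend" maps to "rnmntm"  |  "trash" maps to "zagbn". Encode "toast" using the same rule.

zxgbz

Shifts by position in sweep: pos 0: s→y (+6), pos 1: w→f (+9), pos 2: e→k (+6), pos 3: e→n (+9) — repeating every 2. It's a Vigenère-style cipher with numeric key [6,9]: position i shifts by key[i mod 2].
Applying it to toast: t+6=z, o+9=x, a+6=g, s+9=b, t+6=z.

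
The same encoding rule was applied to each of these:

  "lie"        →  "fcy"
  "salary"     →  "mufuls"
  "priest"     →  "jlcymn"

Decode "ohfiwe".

Compare letters: l→f is +20, i→c is +20, e→y is +20 — a constant shift. It's a constant shift of +20 (ROT20).
Reversing it on ohfiwe: o−20=u, h−20=n, f−20=l, i−20=o, w−20=c, e−20=k.

unlock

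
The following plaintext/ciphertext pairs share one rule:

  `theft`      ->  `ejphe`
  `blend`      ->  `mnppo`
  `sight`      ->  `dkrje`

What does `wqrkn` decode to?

logic

Shifts by position in theft: pos 0: t→e (+11), pos 1: h→j (+2), pos 2: e→p (+11), pos 3: f→h (+2) — repeating every 2. The shifts repeat in a cycle of length 2: positions 0,1,… shift by +11, +2, then the pattern repeats.
Reversing it on wqrkn: w−11=l, q−2=o, r−11=g, k−2=i, n−11=c.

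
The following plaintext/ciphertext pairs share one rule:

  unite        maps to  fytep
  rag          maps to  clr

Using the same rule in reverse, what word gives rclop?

grade

This is a Caesar cipher with shift 11.
Decoding rclop: r−11=g, c−11=r, l−11=a, o−11=d, p−11=e.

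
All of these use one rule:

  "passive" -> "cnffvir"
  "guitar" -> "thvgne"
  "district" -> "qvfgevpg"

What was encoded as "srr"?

Compare letters: p→c is +13, a→n is +13, s→f is +13 — a constant shift. Every letter moves 13 places later in the alphabet, wrapping around z→a.
Reversing it on srr: s−13=f, r−13=e, r−13=e.

fee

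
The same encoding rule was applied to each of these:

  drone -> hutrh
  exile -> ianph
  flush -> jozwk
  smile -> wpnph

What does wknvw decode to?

It's a Vigenère-style cipher with numeric key [4,3,5]: position i shifts by key[i mod 3].
Reversing it on wknvw: w−4=s, k−3=h, n−5=i, v−4=r, w−3=t.

shirt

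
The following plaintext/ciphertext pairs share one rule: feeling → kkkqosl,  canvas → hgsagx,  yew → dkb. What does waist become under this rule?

bgoxy

The shift depends on letter class: consonant f→k is +5, but vowel e→k is +6. Two shifts are in play — +6 for a/e/i/o/u, +5 for every other letter.
For waist: w(cons)+5=b, a(vowel)+6=g, i(vowel)+6=o, s(cons)+5=x, t(cons)+5=y.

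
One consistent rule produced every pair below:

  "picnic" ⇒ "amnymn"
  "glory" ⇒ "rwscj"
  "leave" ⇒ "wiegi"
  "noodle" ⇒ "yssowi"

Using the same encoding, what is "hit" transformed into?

The shift depends on letter class: consonant p→a is +11, but vowel i→m is +4. Two shifts are in play — +4 for a/e/i/o/u, +11 for every other letter.
Applying it to hit: h(cons)+11=s, i(vowel)+4=m, t(cons)+11=e.

sme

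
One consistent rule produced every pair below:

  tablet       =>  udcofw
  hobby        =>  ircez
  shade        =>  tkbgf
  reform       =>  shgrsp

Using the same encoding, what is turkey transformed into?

Shifts by position in tablet: pos 0: t→u (+1), pos 1: a→d (+3), pos 2: b→c (+1), pos 3: l→o (+3) — repeating every 2. The shifts repeat in a cycle of length 2: positions 0,1,… shift by +1, +3, then the pattern repeats.
For turkey: t+1=u, u+3=x, r+1=s, k+3=n, e+1=f, y+3=b.

uxsnfb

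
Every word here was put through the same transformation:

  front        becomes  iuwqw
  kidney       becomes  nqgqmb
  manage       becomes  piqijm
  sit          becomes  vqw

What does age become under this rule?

The shift depends on letter class: consonant f→i is +3, but vowel o→w is +8. Two shifts are in play — +8 for a/e/i/o/u, +3 for every other letter.
On age: a(vowel)+8=i, g(cons)+3=j, e(vowel)+8=m.

ijm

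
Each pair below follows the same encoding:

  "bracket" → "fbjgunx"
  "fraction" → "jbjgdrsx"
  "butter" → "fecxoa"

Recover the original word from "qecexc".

The shifts repeat in a cycle of length 3: positions 0,1,… shift by +4, +10, +9, then the pattern repeats.
Undoing it on qecexc: q−4=m, e−10=u, c−9=t, e−4=a, x−10=n, c−9=t.

mutant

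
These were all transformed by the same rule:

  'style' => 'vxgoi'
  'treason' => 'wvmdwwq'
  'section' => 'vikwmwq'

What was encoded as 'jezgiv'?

garden

Shifts by position in style: pos 0: s→v (+3), pos 1: t→x (+4), pos 2: y→g (+8), pos 3: l→o (+3), pos 4: e→i (+4) — repeating every 3. It's a Vigenère-style cipher with numeric key [3,4,8]: position i shifts by key[i mod 3].
Undoing it on jezgiv: j−3=g, e−4=a, z−8=r, g−3=d, i−4=e, v−8=n.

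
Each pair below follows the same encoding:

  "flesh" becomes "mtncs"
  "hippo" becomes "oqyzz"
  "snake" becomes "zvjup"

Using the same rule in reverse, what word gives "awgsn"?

toxic

In flesh: f→m is +7, l→t is +8, e→n is +9, s→c is +10 — the shift increases by 1 each position. Each letter shifts forward by (position + 7), i.e. 7, 8, 9, … — the shift grows by one for each successive letter.
Decoding awgsn: a−7=t, w−8=o, g−9=x, s−10=i, n−11=c.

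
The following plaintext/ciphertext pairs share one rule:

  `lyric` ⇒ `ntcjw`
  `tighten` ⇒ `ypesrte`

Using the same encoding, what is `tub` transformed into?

mfe

Read the word backwards and shift each letter +11.
Applying it to tub: reverse → but; then shift: b+11=m, u+11=f, t+11=e.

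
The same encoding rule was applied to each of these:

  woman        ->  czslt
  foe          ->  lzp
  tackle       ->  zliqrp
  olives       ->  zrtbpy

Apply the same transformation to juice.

The rule splits by letter class: vowels +11, consonants +6.
For juice: j(cons)+6=p, u(vowel)+11=f, i(vowel)+11=t, c(cons)+6=i, e(vowel)+11=p.

pftip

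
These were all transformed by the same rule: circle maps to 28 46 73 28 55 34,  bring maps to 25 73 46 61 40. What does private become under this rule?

c(#3)→28 and i(#9)→46: differences scale by 3, so n = 3·pos + 19. Each letter becomes 3×(its alphabet position, a=1..z=26) + 19.
Applying it to private: p=16→67, r=18→73, i=9→46, v=22→85, a=1→22, t=20→79, e=5→34.

67 73 46 85 22 79 34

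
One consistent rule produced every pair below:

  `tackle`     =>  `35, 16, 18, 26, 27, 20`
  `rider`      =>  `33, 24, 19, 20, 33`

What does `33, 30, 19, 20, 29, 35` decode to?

t is letter #20 and maps to 35: an offset of 15. Each letter is replaced by its alphabet position (a=1..z=26) + 15.
Decoding 33, 30, 19, 20, 29, 35: 33→(33−15)÷1=18=r, 30→(30−15)÷1=15=o, 19→(19−15)÷1=4=d, 20→(20−15)÷1=5=e, 29→(29−15)÷1=14=n, 35→(35−15)÷1=20=t.

rodent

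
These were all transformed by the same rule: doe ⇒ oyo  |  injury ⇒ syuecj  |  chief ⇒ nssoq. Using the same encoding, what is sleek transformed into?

dwoov

The shift depends on letter class: consonant d→o is +11, but vowel o→y is +10. Vowels shift forward by 10 and consonants shift forward by 11.
On sleek: s(cons)+11=d, l(cons)+11=w, e(vowel)+10=o, e(vowel)+10=o, k(cons)+11=v.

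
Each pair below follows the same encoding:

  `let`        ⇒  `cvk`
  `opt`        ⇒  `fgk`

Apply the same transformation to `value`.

mrclv

Compare letters: l→c is +17, e→v is +17, t→k is +17 — a constant shift. This is a Caesar cipher with shift 17.
For value: v+17=m, a+17=r, l+17=c, u+17=l, e+17=v.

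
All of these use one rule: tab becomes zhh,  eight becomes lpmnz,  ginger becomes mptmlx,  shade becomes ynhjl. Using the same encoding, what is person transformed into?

vlxyvt

The shift depends on letter class: consonant t→z is +6, but vowel a→h is +7. Vowels shift forward by 7 and consonants shift forward by 6.
On person: p(cons)+6=v, e(vowel)+7=l, r(cons)+6=x, s(cons)+6=y, o(vowel)+7=v, n(cons)+6=t.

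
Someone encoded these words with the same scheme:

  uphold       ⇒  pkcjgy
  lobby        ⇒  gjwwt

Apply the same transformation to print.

kmdio

Compare letters: u→p is +21, p→k is +21, h→c is +21 — a constant shift. It's a constant shift of +21 (ROT21).
For print: p+21=k, r+21=m, i+21=d, n+21=i, t+21=o.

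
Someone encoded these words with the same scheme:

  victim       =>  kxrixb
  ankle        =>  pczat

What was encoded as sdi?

Compare letters: v→k is +15, i→x is +15, c→r is +15 — a constant shift. This is a Caesar cipher with shift 15.
Decoding sdi: s−15=d, d−15=o, i−15=t.

dot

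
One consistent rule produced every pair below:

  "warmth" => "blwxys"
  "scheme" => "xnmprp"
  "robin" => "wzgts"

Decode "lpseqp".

Shifts by position in warmth: pos 0: w→b (+5), pos 1: a→l (+11), pos 2: r→w (+5), pos 3: m→x (+11) — repeating every 2. It's a Vigenère-style cipher with numeric key [5,11]: position i shifts by key[i mod 2].
Decoding lpseqp: l−5=g, p−11=e, s−5=n, e−11=t, q−5=l, p−11=e.

gentle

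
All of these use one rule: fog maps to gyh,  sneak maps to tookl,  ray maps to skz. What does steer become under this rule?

The shift depends on letter class: consonant f→g is +1, but vowel o→y is +10. Vowels shift forward by 10 and consonants shift forward by 1.
On steer: s(cons)+1=t, t(cons)+1=u, e(vowel)+10=o, e(vowel)+10=o, r(cons)+1=s.

tuoos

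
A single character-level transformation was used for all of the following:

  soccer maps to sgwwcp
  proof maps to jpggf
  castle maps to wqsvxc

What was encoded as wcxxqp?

This is an affine cipher: with a=0,…,z=25, each position x becomes (3x+16) mod 26.
Reversing it on wcxxqp: w(22)→9·(22−16)≡2=c; c(2)→9·(2−16)≡4=e; x(23)→9·(23−16)≡11=l; x(23)→9·(23−16)≡11=l; q(16)→9·(16−16)≡0=a; p(15)→9·(15−16)≡17=r (all mod 26).

cellar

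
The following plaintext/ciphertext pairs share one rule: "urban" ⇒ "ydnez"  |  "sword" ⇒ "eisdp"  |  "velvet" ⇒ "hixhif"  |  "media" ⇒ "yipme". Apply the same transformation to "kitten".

The shift depends on letter class: consonant r→d is +12, but vowel u→y is +4. Vowels shift forward by 4 and consonants shift forward by 12.
For kitten: k(cons)+12=w, i(vowel)+4=m, t(cons)+12=f, t(cons)+12=f, e(vowel)+4=i, n(cons)+12=z.

wmffiz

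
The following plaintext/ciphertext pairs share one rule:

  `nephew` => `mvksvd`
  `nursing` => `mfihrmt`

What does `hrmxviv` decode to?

sincere

Letters are reflected about the middle of the alphabet (position → 25−position): Atbash.
Decoding hrmxviv: h↔s, r↔i, m↔n, x↔c, v↔e, i↔r, v↔e.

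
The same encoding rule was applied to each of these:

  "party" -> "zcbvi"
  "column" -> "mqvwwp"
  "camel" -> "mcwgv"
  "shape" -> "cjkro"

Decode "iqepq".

young

Shifts by position in party: pos 0: p→z (+10), pos 1: a→c (+2), pos 2: r→b (+10), pos 3: t→v (+2) — repeating every 2. It's a Vigenère-style cipher with numeric key [10,2]: position i shifts by key[i mod 2].
Decoding iqepq: i−10=y, q−2=o, e−10=u, p−2=n, q−10=g.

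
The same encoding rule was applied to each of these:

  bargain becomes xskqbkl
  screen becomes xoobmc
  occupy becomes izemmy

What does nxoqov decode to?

legend

The word is reversed, then every letter is shifted forward by 10.
Reversing it on nxoqov: shift back: n−10=d, x−10=n, o−10=e, q−10=g, o−10=e, v−10=l → dnegel; then reverse → legend.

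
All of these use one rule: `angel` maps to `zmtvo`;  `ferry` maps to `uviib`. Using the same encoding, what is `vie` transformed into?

Each pair mirrors across the alphabet (a↔z, n↔m, g↔t): positions sum to 25. This is the alphabet-reversal cipher (Atbash): a becomes z, b becomes y, etc.
Applying it to vie: v↔e, i↔r, e↔v.

erv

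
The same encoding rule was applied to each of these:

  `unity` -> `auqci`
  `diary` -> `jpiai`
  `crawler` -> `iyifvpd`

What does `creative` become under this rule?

iymjdthr

In unity: u→a is +6, n→u is +7, i→q is +8, t→c is +9 — the shift increases by 1 each position. The shift increases by 1 at each position, starting from +6: 6, 7, 8, ….
Applying it to creative: c+6=i, r+7=y, e+8=m, a+9=j, t+10=d, i+11=t, v+12=h, e+13=r.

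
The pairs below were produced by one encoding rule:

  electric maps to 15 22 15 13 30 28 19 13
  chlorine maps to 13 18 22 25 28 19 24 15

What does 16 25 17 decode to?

fog

The number is (letter's place in the alphabet, a=1) + 10.
Decoding 16 25 17: 16→(16−10)÷1=6=f, 25→(25−10)÷1=15=o, 17→(17−10)÷1=7=g.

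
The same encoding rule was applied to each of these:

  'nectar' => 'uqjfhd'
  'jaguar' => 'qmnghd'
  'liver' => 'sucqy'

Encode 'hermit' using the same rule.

Shifts by position in nectar: pos 0: n→u (+7), pos 1: e→q (+12), pos 2: c→j (+7), pos 3: t→f (+12) — repeating every 2. The shifts repeat in a cycle of length 2: positions 0,1,… shift by +7, +12, then the pattern repeats.
Applying it to hermit: h+7=o, e+12=q, r+7=y, m+12=y, i+7=p, t+12=f.

oqyypf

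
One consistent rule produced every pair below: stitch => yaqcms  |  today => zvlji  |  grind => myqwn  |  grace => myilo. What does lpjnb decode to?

fiber

In stitch: s→y is +6, t→a is +7, i→q is +8, t→c is +9 — the shift increases by 1 each position. Each letter shifts forward by (position + 6), i.e. 6, 7, 8, … — the shift grows by one for each successive letter.
Decoding lpjnb: l−6=f, p−7=i, j−8=b, n−9=e, b−10=r.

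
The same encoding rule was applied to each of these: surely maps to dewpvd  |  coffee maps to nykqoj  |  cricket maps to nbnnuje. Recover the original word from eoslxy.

Shifts by position in surely: pos 0: s→d (+11), pos 1: u→e (+10), pos 2: r→w (+5), pos 3: e→p (+11), pos 4: l→v (+10), pos 5: y→d (+5) — repeating every 3. The shifts repeat in a cycle of length 3: positions 0,1,… shift by +11, +10, +5, then the pattern repeats.
Decoding eoslxy: e−11=t, o−10=e, s−5=n, l−11=a, x−10=n, y−5=t.

tenant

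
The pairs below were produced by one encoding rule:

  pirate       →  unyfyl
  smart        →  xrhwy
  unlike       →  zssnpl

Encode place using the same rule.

The shifts repeat in a cycle of length 3: positions 0,1,… shift by +5, +5, +7, then the pattern repeats.
On place: p+5=u, l+5=q, a+7=h, c+5=h, e+5=j.

uqhhj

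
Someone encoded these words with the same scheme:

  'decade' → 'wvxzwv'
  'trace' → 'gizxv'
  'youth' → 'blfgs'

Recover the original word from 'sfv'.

Each pair mirrors across the alphabet (d↔w, e↔v, c↔x): positions sum to 25. This is the alphabet-reversal cipher (Atbash): a becomes z, b becomes y, etc.
Reversing it on sfv: s↔h, f↔u, v↔e.

hue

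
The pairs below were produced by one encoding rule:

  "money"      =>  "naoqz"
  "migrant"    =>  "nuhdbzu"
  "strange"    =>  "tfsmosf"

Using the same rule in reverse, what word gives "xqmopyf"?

The shifts repeat in a cycle of length 2: positions 0,1,… shift by +1, +12, then the pattern repeats.
Decoding xqmopyf: x−1=w, q−12=e, m−1=l, o−12=c, p−1=o, y−12=m, f−1=e.

welcome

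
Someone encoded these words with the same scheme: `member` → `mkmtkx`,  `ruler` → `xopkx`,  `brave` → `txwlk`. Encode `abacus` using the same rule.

wtwqou

m(12)→m(12) and e(4)→k(10) fit y≡23x+22 (mod 26); the inverse of 23 mod 26 is 17. This is an affine cipher: with a=0,…,z=25, each position x becomes (23x+22) mod 26.
Applying it to abacus: a(0)→23·0+22≡22=w; b(1)→23·1+22≡19=t; a(0)→23·0+22≡22=w; c(2)→23·2+22≡16=q; u(20)→23·20+22≡14=o; s(18)→23·18+22≡20=u (all mod 26).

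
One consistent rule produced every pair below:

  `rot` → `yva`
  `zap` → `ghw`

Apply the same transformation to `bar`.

ihy

This is a Caesar cipher with shift 7.
Applying it to bar: b+7=i, a+7=h, r+7=y.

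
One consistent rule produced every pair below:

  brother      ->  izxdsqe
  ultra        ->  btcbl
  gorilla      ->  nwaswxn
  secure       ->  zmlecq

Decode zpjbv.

In brother: b→i is +7, r→z is +8, o→x is +9, t→d is +10 — the shift increases by 1 each position. The shift increases by 1 at each position, starting from +7: 7, 8, 9, ….
Undoing it on zpjbv: z−7=s, p−8=h, j−9=a, b−10=r, v−11=k.

shark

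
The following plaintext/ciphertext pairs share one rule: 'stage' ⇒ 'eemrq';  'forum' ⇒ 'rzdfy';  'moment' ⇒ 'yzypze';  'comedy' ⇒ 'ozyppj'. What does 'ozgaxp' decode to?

The shifts repeat in a cycle of length 2: positions 0,1,… shift by +12, +11, then the pattern repeats.
Decoding ozgaxp: o−12=c, z−11=o, g−12=u, a−11=p, x−12=l, p−11=e.

couple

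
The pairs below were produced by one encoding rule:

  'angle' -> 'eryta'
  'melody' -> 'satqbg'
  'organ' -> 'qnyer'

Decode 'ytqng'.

glory

This is an affine cipher: with a=0,…,z=25, each position x becomes (25x+4) mod 26.
Undoing it on ytqng: y(24)→25·(24−4)≡6=g; t(19)→25·(19−4)≡11=l; q(16)→25·(16−4)≡14=o; n(13)→25·(13−4)≡17=r; g(6)→25·(6−4)≡24=y (all mod 26).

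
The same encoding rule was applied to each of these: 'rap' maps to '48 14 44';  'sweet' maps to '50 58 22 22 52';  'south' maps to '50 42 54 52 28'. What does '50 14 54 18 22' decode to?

sauce

r(#18)→48 and a(#1)→14: differences scale by 2, so n = 2·pos + 12. Each letter becomes 2×(its alphabet position, a=1..z=26) + 12.
Undoing it on 50 14 54 18 22: 50→(50−12)÷2=19=s, 14→(14−12)÷2=1=a, 54→(54−12)÷2=21=u, 18→(18−12)÷2=3=c, 22→(22−12)÷2=5=e.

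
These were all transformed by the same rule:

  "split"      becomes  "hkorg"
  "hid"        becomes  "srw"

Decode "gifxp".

truck

Each pair mirrors across the alphabet (s↔h, p↔k, l↔o): positions sum to 25. This is the alphabet-reversal cipher (Atbash): a becomes z, b becomes y, etc.
Decoding gifxp: g↔t, i↔r, f↔u, x↔c, p↔k.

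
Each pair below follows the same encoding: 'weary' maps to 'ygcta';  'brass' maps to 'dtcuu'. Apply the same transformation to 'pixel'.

rkzgn

Compare letters: w→y is +2, e→g is +2, a→c is +2 — a constant shift. Every letter moves 2 places later in the alphabet, wrapping around z→a.
On pixel: p+2=r, i+2=k, x+2=z, e+2=g, l+2=n.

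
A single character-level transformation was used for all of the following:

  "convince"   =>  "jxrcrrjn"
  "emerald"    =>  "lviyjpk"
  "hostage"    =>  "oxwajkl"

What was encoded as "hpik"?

aged

Shifts by position in convince: pos 0: c→j (+7), pos 1: o→x (+9), pos 2: n→r (+4), pos 3: v→c (+7), pos 4: i→r (+9), pos 5: n→r (+4) — repeating every 3. A repeating key of period 3 is used — shifts +7, +9, +4 over and over.
Decoding hpik: h−7=a, p−9=g, i−4=e, k−7=d.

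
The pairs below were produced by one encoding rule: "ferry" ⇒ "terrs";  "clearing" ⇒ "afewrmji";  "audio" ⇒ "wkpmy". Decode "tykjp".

f(5)→t(19) and e(4)→e(4) fit y≡15x+22 (mod 26); the inverse of 15 mod 26 is 7. Treating letters as 0–25, the rule is x ↦ 15x + 22 (mod 26).
Reversing it on tykjp: t(19)→7·(19−22)≡5=f; y(24)→7·(24−22)≡14=o; k(10)→7·(10−22)≡20=u; j(9)→7·(9−22)≡13=n; p(15)→7·(15−22)≡3=d (all mod 26).

found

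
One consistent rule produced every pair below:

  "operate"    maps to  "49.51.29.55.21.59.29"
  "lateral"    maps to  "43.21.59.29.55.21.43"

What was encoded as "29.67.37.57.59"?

With a=1..z=26, the number is 2·pos + 19.
Decoding 29.67.37.57.59: 29→(29−19)÷2=5=e, 67→(67−19)÷2=24=x, 37→(37−19)÷2=9=i, 57→(57−19)÷2=19=s, 59→(59−19)÷2=20=t.

exist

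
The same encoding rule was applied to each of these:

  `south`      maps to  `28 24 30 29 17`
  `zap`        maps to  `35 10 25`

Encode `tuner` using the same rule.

29 30 23 14 27

s is letter #19 and maps to 28: an offset of 9. Each letter is replaced by its alphabet position (a=1..z=26) + 9.
On tuner: t=20→29, u=21→30, n=14→23, e=5→14, r=18→27.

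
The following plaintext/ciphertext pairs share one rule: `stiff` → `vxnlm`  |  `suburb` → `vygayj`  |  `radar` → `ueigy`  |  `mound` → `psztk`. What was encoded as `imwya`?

first

In stiff: s→v is +3, t→x is +4, i→n is +5, f→l is +6 — the shift increases by 1 each position. Letter i (0-indexed) is shifted by i+3, so successive shifts are 3, 4, 5, ….
Undoing it on imwya: i−3=f, m−4=i, w−5=r, y−6=s, a−7=t.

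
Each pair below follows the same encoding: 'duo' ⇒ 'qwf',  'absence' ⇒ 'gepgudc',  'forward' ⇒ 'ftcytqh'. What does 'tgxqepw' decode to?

The output letters match the input read backwards, each shifted +2: duo reversed is oud. The word is reversed, then every letter is shifted forward by 2.
Undoing it on tgxqepw: shift back: t−2=r, g−2=e, x−2=v, q−2=o, e−2=c, p−2=n, w−2=u → revocnu; then reverse → uncover.

uncover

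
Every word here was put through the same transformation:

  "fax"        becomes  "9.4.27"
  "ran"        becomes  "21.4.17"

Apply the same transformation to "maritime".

16.4.21.12.23.12.16.8

Each letter is replaced by its alphabet position (a=1..z=26) + 3.
Applying it to maritime: m=13→16, a=1→4, r=18→21, i=9→12, t=20→23, i=9→12, m=13→16, e=5→8.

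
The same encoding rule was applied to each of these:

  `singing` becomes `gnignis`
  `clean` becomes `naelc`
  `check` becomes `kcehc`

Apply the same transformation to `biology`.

The output letters match the input read backwards: singing reversed is gnignis. The word is simply reversed.
On biology: reverse → ygoloib.

ygoloib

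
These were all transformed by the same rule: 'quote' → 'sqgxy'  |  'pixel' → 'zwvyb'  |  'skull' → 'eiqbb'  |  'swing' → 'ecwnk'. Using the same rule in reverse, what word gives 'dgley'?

horse

q(16)→s(18) and u(20)→q(16) fit y≡19x+0 (mod 26); the inverse of 19 mod 26 is 11. Each letter's alphabet position (a=0..z=25) is mapped through 19·x+0 mod 26 — an affine cipher.
Reversing it on dgley: d(3)→11·(3−0)≡7=h; g(6)→11·(6−0)≡14=o; l(11)→11·(11−0)≡17=r; e(4)→11·(4−0)≡18=s; y(24)→11·(24−0)≡4=e (all mod 26).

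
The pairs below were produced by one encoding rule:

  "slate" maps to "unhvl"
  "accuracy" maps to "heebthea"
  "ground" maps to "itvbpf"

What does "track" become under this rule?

vthem

Two shifts are in play — +7 for a/e/i/o/u, +2 for every other letter.
Applying it to track: t(cons)+2=v, r(cons)+2=t, a(vowel)+7=h, c(cons)+2=e, k(cons)+2=m.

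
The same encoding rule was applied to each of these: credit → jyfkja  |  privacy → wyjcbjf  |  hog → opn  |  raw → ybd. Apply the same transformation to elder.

fskfy

Vowels shift forward by 1 and consonants shift forward by 7.
For elder: e(vowel)+1=f, l(cons)+7=s, d(cons)+7=k, e(vowel)+1=f, r(cons)+7=y.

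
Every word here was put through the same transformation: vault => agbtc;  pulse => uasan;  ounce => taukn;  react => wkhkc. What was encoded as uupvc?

point

Letter i (0-indexed) is shifted by i+5, so successive shifts are 5, 6, 7, ….
Decoding uupvc: u−5=p, u−6=o, p−7=i, v−8=n, c−9=t.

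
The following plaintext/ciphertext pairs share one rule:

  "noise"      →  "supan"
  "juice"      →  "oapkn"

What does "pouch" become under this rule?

In noise: n→s is +5, o→u is +6, i→p is +7, s→a is +8 — the shift increases by 1 each position. Letter i (0-indexed) is shifted by i+5, so successive shifts are 5, 6, 7, ….
Applying it to pouch: p+5=u, o+6=u, u+7=b, c+8=k, h+9=q.

uubkq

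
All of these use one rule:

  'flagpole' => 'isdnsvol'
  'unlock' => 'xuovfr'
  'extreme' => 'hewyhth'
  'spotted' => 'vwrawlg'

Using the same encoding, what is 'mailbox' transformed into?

phlseva

Shifts by position in flagpole: pos 0: f→i (+3), pos 1: l→s (+7), pos 2: a→d (+3), pos 3: g→n (+7) — repeating every 2. A repeating key of period 2 is used — shifts +3, +7 over and over.
On mailbox: m+3=p, a+7=h, i+3=l, l+7=s, b+3=e, o+7=v, x+3=a.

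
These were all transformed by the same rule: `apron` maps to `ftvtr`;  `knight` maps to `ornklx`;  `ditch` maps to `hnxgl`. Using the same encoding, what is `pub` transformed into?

tzf

The shift depends on letter class: consonant p→t is +4, but vowel a→f is +5. The rule splits by letter class: vowels +5, consonants +4.
Applying it to pub: p(cons)+4=t, u(vowel)+5=z, b(cons)+4=f.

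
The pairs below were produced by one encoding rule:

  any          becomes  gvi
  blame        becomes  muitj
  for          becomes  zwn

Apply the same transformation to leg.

omt

Read the word backwards and shift each letter +8.
On leg: reverse → gel; then shift: g+8=o, e+8=m, l+8=t.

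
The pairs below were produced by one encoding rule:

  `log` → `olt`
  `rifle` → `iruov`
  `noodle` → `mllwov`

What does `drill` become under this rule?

Letters are reflected about the middle of the alphabet (position → 25−position): Atbash.
On drill: d↔w, r↔i, i↔r, l↔o, l↔o.

wiroo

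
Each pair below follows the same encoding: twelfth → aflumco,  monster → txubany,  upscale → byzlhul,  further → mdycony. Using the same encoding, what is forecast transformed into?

mxynjjzc

Shifts by position in twelfth: pos 0: t→a (+7), pos 1: w→f (+9), pos 2: e→l (+7), pos 3: l→u (+9) — repeating every 2. The shifts repeat in a cycle of length 2: positions 0,1,… shift by +7, +9, then the pattern repeats.
Applying it to forecast: f+7=m, o+9=x, r+7=y, e+9=n, c+7=j, a+9=j, s+7=z, t+9=c.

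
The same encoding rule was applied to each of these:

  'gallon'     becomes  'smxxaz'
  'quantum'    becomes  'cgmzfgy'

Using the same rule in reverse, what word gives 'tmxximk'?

Every letter moves 12 places later in the alphabet, wrapping around z→a.
Reversing it on tmxximk: t−12=h, m−12=a, x−12=l, x−12=l, i−12=w, m−12=a, k−12=y.

hallway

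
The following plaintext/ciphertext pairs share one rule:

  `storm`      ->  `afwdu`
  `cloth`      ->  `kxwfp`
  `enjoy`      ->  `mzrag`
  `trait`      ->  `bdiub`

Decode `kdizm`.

crane

Shifts by position in storm: pos 0: s→a (+8), pos 1: t→f (+12), pos 2: o→w (+8), pos 3: r→d (+12) — repeating every 2. It's a Vigenère-style cipher with numeric key [8,12]: position i shifts by key[i mod 2].
Reversing it on kdizm: k−8=c, d−12=r, i−8=a, z−12=n, m−8=e.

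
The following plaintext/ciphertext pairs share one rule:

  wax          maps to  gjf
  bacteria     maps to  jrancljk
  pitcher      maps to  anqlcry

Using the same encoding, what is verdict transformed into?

clrmane

The output letters match the input read backwards, each shifted +9: wax reversed is xaw. Read the word backwards and shift each letter +9.
For verdict: reverse → tcidrev; then shift: t+9=c, c+9=l, i+9=r, d+9=m, r+9=a, e+9=n, v+9=e.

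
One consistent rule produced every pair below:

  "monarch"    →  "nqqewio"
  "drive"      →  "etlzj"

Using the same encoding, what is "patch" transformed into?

In monarch: m→n is +1, o→q is +2, n→q is +3, a→e is +4 — the shift increases by 1 each position. Letter i (0-indexed) is shifted by i+1, so successive shifts are 1, 2, 3, ….
For patch: p+1=q, a+2=c, t+3=w, c+4=g, h+5=m.

qcwgm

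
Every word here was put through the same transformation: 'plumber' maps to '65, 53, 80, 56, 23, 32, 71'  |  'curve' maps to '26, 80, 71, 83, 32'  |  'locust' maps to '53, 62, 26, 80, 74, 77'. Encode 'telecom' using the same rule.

p(#16)→65 and l(#12)→53: differences scale by 3, so n = 3·pos + 17. Each letter becomes 3×(its alphabet position, a=1..z=26) + 17.
For telecom: t=20→77, e=5→32, l=12→53, e=5→32, c=3→26, o=15→62, m=13→56.

77, 32, 53, 32, 26, 62, 56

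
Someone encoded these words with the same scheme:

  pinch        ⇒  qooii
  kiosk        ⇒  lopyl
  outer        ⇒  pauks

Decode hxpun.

groom

Shifts by position in pinch: pos 0: p→q (+1), pos 1: i→o (+6), pos 2: n→o (+1), pos 3: c→i (+6) — repeating every 2. The shifts repeat in a cycle of length 2: positions 0,1,… shift by +1, +6, then the pattern repeats.
Reversing it on hxpun: h−1=g, x−6=r, p−1=o, u−6=o, n−1=m.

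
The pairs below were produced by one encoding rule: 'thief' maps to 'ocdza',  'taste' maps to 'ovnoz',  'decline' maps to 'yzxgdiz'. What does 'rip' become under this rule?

Each letter is shifted forward by 21 in the alphabet (a Caesar shift of +21).
For rip: r+21=m, i+21=d, p+21=k.

mdk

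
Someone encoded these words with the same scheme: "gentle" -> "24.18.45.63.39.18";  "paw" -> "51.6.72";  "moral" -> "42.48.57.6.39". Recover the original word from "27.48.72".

g(#7)→24 and e(#5)→18: differences scale by 3, so n = 3·pos + 3. With a=1..z=26, the number is 3·pos + 3.
Decoding 27.48.72: 27→(27−3)÷3=8=h, 48→(48−3)÷3=15=o, 72→(72−3)÷3=23=w.

how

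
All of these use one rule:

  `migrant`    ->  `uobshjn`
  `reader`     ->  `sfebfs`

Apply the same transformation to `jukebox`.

Two steps: reverse the string, then apply a Caesar shift of +1.
For jukebox: reverse → xobekuj; then shift: x+1=y, o+1=p, b+1=c, e+1=f, k+1=l, u+1=v, j+1=k.

ypcflvk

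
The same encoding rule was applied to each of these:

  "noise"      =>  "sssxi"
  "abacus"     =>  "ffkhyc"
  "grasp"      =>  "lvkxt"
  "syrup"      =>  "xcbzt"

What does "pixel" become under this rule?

umhjp

Shifts by position in noise: pos 0: n→s (+5), pos 1: o→s (+4), pos 2: i→s (+10), pos 3: s→x (+5), pos 4: e→i (+4) — repeating every 3. A repeating key of period 3 is used — shifts +5, +4, +10 over and over.
On pixel: p+5=u, i+4=m, x+10=h, e+5=j, l+4=p.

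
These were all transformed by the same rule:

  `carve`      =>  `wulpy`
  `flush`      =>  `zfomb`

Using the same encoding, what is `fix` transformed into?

zcr

Compare letters: c→w is +20, a→u is +20, r→l is +20 — a constant shift. This is a Caesar cipher with shift 20.
On fix: f+20=z, i+20=c, x+20=r.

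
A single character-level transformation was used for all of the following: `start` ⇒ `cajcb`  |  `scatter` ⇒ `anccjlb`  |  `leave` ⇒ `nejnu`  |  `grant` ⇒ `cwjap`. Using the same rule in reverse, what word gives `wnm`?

The output letters match the input read backwards, each shifted +9: start reversed is trats. Read the word backwards and shift each letter +9.
Undoing it on wnm: shift back: w−9=n, n−9=e, m−9=d → ned; then reverse → den.

den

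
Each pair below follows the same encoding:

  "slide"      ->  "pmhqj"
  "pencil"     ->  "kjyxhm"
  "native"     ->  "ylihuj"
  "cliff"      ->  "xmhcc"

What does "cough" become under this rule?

s(18)→p(15) and l(11)→m(12) fit y≡19x+11 (mod 26); the inverse of 19 mod 26 is 11. Treating letters as 0–25, the rule is x ↦ 19x + 11 (mod 26).
Applying it to cough: c(2)→19·2+11≡23=x; o(14)→19·14+11≡17=r; u(20)→19·20+11≡1=b; g(6)→19·6+11≡21=v; h(7)→19·7+11≡14=o (all mod 26).

xrbvo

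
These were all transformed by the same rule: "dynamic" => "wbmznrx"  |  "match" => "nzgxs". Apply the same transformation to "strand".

Each pair mirrors across the alphabet (d↔w, y↔b, n↔m): positions sum to 25. Letters are reflected about the middle of the alphabet (position → 25−position): Atbash.
For strand: s↔h, t↔g, r↔i, a↔z, n↔m, d↔w.

hgizmw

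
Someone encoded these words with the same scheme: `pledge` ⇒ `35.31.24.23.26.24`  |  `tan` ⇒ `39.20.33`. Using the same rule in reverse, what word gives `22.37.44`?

cry

p is letter #16 and maps to 35: an offset of 19. The number is (letter's place in the alphabet, a=1) + 19.
Reversing it on 22.37.44: 22→(22−19)÷1=3=c, 37→(37−19)÷1=18=r, 44→(44−19)÷1=25=y.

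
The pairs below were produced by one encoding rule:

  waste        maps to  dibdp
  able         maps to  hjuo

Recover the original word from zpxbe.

Each letter shifts forward by (position + 7), i.e. 7, 8, 9, … — the shift grows by one for each successive letter.
Undoing it on zpxbe: z−7=s, p−8=h, x−9=o, b−10=r, e−11=t.

short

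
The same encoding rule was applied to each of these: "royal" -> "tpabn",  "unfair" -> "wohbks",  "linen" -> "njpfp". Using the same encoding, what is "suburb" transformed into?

Shifts by position in royal: pos 0: r→t (+2), pos 1: o→p (+1), pos 2: y→a (+2), pos 3: a→b (+1) — repeating every 2. A repeating key of period 2 is used — shifts +2, +1 over and over.
Applying it to suburb: s+2=u, u+1=v, b+2=d, u+1=v, r+2=t, b+1=c.

uvdvtc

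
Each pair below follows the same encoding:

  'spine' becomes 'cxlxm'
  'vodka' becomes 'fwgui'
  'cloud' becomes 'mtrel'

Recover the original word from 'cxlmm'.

A repeating key of period 3 is used — shifts +10, +8, +3 over and over.
Reversing it on cxlmm: c−10=s, x−8=p, l−3=i, m−10=c, m−8=e.

spice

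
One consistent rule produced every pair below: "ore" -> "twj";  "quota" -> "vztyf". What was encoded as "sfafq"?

Compare letters: o→t is +5, r→w is +5, e→j is +5 — a constant shift. Every letter moves 5 places later in the alphabet, wrapping around z→a.
Undoing it on sfafq: s−5=n, f−5=a, a−5=v, f−5=a, q−5=l.

naval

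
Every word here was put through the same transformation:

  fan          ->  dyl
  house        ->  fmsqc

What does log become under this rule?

Every letter moves 24 places later in the alphabet, wrapping around z→a.
On log: l+24=j, o+24=m, g+24=e.

jme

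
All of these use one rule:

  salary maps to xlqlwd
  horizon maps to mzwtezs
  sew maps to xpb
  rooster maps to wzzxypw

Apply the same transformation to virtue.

The shift depends on letter class: consonant s→x is +5, but vowel a→l is +11. Two shifts are in play — +11 for a/e/i/o/u, +5 for every other letter.
For virtue: v(cons)+5=a, i(vowel)+11=t, r(cons)+5=w, t(cons)+5=y, u(vowel)+11=f, e(vowel)+11=p.

atwyfp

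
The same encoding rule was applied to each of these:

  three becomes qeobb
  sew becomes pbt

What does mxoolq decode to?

Compare letters: t→q is +23, h→e is +23, r→o is +23 — a constant shift. This is a Caesar cipher with shift 23.
Undoing it on mxoolq: m−23=p, x−23=a, o−23=r, o−23=r, l−23=o, q−23=t.

parrot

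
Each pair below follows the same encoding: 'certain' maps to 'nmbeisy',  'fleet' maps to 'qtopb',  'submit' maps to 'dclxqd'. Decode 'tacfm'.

Shifts by position in certain: pos 0: c→n (+11), pos 1: e→m (+8), pos 2: r→b (+10), pos 3: t→e (+11), pos 4: a→i (+8), pos 5: i→s (+10) — repeating every 3. A repeating key of period 3 is used — shifts +11, +8, +10 over and over.
Decoding tacfm: t−11=i, a−8=s, c−10=s, f−11=u, m−8=e.

issue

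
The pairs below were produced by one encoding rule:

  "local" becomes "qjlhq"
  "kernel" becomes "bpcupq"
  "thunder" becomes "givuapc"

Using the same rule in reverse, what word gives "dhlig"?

yacht

l(11)→q(16) and o(14)→j(9) fit y≡15x+7 (mod 26); the inverse of 15 mod 26 is 7. This is an affine cipher: with a=0,…,z=25, each position x becomes (15x+7) mod 26.
Undoing it on dhlig: d(3)→7·(3−7)≡24=y; h(7)→7·(7−7)≡0=a; l(11)→7·(11−7)≡2=c; i(8)→7·(8−7)≡7=h; g(6)→7·(6−7)≡19=t (all mod 26).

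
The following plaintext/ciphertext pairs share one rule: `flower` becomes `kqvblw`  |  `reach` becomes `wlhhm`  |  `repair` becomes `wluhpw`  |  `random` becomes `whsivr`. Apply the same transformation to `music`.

rbxph

The shift depends on letter class: consonant f→k is +5, but vowel o→v is +7. Vowels shift forward by 7 and consonants shift forward by 5.
On music: m(cons)+5=r, u(vowel)+7=b, s(cons)+5=x, i(vowel)+7=p, c(cons)+5=h.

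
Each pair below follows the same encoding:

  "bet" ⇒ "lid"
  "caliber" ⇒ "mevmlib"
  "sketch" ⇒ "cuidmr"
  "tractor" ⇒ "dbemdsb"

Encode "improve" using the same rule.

mwzbsfi

Vowels shift forward by 4 and consonants shift forward by 10.
Applying it to improve: i(vowel)+4=m, m(cons)+10=w, p(cons)+10=z, r(cons)+10=b, o(vowel)+4=s, v(cons)+10=f, e(vowel)+4=i.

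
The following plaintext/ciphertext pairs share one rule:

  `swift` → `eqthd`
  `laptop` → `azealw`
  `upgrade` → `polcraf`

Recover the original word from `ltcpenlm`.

bacteria

The output letters match the input read backwards, each shifted +11: swift reversed is tfiws. The word is reversed, then every letter is shifted forward by 11.
Undoing it on ltcpenlm: shift back: l−11=a, t−11=i, c−11=r, p−11=e, e−11=t, n−11=c, l−11=a, m−11=b → airetcab; then reverse → bacteria.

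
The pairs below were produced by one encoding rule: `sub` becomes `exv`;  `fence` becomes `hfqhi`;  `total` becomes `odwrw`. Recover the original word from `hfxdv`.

sauce

The output letters match the input read backwards, each shifted +3: sub reversed is bus. The word is reversed, then every letter is shifted forward by 3.
Reversing it on hfxdv: shift back: h−3=e, f−3=c, x−3=u, d−3=a, v−3=s → ecuas; then reverse → sauce.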